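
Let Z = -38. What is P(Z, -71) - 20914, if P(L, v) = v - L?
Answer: -20947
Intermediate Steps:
P(Z, -71) - 20914 = (-71 - 1*(-38)) - 20914 = (-71 + 38) - 20914 = -33 - 20914 = -20947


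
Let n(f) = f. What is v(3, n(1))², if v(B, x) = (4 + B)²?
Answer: 2401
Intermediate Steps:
v(3, n(1))² = ((4 + 3)²)² = (7²)² = 49² = 2401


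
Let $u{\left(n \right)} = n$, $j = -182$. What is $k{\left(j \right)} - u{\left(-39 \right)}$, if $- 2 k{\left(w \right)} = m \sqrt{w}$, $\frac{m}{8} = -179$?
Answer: $39 + 716 i \sqrt{182} \approx 39.0 + 9659.4 i$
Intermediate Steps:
$m = -1432$ ($m = 8 \left(-179\right) = -1432$)
$k{\left(w \right)} = 716 \sqrt{w}$ ($k{\left(w \right)} = - \frac{\left(-1432\right) \sqrt{w}}{2} = 716 \sqrt{w}$)
$k{\left(j \right)} - u{\left(-39 \right)} = 716 \sqrt{-182} - -39 = 716 i \sqrt{182} + 39 = 39 + 716 i \sqrt{182}$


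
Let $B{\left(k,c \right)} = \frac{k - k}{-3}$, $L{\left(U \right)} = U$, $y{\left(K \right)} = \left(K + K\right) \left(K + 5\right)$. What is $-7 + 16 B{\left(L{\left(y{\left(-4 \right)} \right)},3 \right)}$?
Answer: $-7$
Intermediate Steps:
$y{\left(K \right)} = 2 K \left(5 + K\right)$
$B{\left(k,c \right)} = 0$ ($B{\left(k,c \right)} = 0 \left(- \frac{1}{3}\right) = 0$)
$-7 + 16 B{\left(L{\left(y{\left(-4 \right)} \right)},3 \right)} = -7 + 16 \cdot 0 = -7 + 0 = -7$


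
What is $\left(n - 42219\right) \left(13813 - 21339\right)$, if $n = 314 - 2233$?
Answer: $332182588$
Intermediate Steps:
$n = -1919$
$\left(n - 42219\right) \left(13813 - 21339\right) = \left(-1919 - 42219\right) \left(13813 - 21339\right) = \left(-44138\right) \left(-7526\right) = 332182588$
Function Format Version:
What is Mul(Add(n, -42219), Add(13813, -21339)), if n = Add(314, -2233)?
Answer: 332182588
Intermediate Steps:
n = -1919
Mul(Add(n, -42219), Add(13813, -21339)) = Mul(Add(-1919, -42219), Add(13813, -21339)) = Mul(-44138, -7526) = 332182588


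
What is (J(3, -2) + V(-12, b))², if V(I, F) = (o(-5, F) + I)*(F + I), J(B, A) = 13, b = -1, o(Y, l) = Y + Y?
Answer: 89401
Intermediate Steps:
o(Y, l) = 2*Y
V(I, F) = (-10 + I)*(F + I) (V(I, F) = (2*(-5) + I)*(F + I) = (-10 + I)*(F + I))
(J(3, -2) + V(-12, b))² = (13 + ((-12)² - 10*(-1) - 10*(-12) - 1*(-12)))² = (13 + (144 + 10 + 120 + 12))² = (13 + 286)² = 299² = 89401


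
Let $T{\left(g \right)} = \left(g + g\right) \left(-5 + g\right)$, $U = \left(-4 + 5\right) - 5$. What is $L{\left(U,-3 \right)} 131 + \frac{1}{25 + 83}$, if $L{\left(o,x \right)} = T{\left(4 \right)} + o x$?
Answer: $\frac{56593}{108} \approx 524.01$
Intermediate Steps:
$U = -4$ ($U = 1 - 5 = -4$)
$T{\left(g \right)} = 2 g \left(-5 + g\right)$
$L{\left(o,x \right)} = -8 + o x$ ($L{\left(o,x \right)} = 2 \cdot 4 \left(-5 + 4\right) + o x = 2 \cdot 4 \left(-1\right) + o x = -8 + o x$)
$L{\left(U,-3 \right)} 131 + \frac{1}{25 + 83} = \left(-8 - -12\right) 131 + \frac{1}{25 + 83} = \left(-8 + 12\right) 131 + \frac{1}{108} = 4 \cdot 131 + \frac{1}{108} = 524 + \frac{1}{108} = \frac{56593}{108}$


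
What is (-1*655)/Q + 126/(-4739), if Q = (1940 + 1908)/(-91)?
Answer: 3098717/200392 ≈ 15.463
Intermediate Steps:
Q = -296/7 (Q = 3848*(-1/91) = -296/7 ≈ -42.286)
(-1*655)/Q + 126/(-4739) = (-1*655)/(-296/7) + 126/(-4739) = -655*(-7/296) + 126*(-1/4739) = 4585/296 - 18/677 = 3098717/200392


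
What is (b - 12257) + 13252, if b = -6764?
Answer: -5769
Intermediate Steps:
(b - 12257) + 13252 = (-6764 - 12257) + 13252 = -19021 + 13252 = -5769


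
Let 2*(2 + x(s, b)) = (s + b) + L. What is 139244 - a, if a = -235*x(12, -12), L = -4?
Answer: 138304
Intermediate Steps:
x(s, b) = -4 + b/2 + s/2 (x(s, b) = -2 + ((s + b) - 4)/2 = -2 + ((b + s) - 4)/2 = -2 + (-4 + b + s)/2 = -2 + (-2 + b/2 + s/2) = -4 + b/2 + s/2)
a = 940 (a = -235*(-4 + (½)*(-12) + (½)*12) = -235*(-4 - 6 + 6) = -235*(-4) = 940)
139244 - a = 139244 - 1*940 = 139244 - 940 = 138304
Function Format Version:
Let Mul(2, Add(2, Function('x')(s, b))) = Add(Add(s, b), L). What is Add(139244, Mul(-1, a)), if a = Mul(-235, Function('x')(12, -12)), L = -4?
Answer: 138304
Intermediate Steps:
Function('x')(s, b) = Add(-4, Mul(Rational(1, 2), b), Mul(Rational(1, 2), s)) (Function('x')(s, b) = Add(-2, Mul(Rational(1, 2), Add(Add(s, b), -4))) = Add(-2, Mul(Rational(1, 2), Add(Add(b, s), -4))) = Add(-2, Mul(Rational(1, 2), Add(-4, b, s))) = Add(-2, Add(-2, Mul(Rational(1, 2), b), Mul(Rational(1, 2), s))) = Add(-4, Mul(Rational(1, 2), b), Mul(Rational(1, 2), s)))
a = 940 (a = Mul(-235, Add(-4, Mul(Rational(1, 2), -12), Mul(Rational(1, 2), 12))) = Mul(-235, Add(-4, -6, 6)) = Mul(-235, -4) = 940)
Add(139244, Mul(-1, a)) = Add(139244, Mul(-1, 940)) = Add(139244, -940) = 138304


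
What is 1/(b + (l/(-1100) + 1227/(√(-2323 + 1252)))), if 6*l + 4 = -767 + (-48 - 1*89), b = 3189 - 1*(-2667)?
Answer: 1897256811450/11111052326916851 + 1113502500*I*√119/11111052326916851 ≈ 0.00017075 + 1.0932e-6*I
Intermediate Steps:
b = 5856 (b = 3189 + 2667 = 5856)
l = -454/3 (l = -⅔ + (-767 + (-48 - 1*89))/6 = -⅔ + (-767 + (-48 - 89))/6 = -⅔ + (-767 - 137)/6 = -⅔ + (⅙)*(-904) = -⅔ - 452/3 = -454/3 ≈ -151.33)
1/(b + (l/(-1100) + 1227/(√(-2323 + 1252)))) = 1/(5856 + (-454/3/(-1100) + 1227/(√(-2323 + 1252)))) = 1/(5856 + (-454/3*(-1/1100) + 1227/(√(-1071)))) = 1/(5856 + (227/1650 + 1227/((3*I*√119)))) = 1/(5856 + (227/1650 + 1227*(-I*√119/357))) = 1/(5856 + (227/1650 - 409*I*√119/119)) = 1/(9662627/1650 - 409*I*√119/119)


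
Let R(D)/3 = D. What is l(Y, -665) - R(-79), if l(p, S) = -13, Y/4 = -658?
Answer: 224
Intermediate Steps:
Y = -2632 (Y = 4*(-658) = -2632)
R(D) = 3*D
l(Y, -665) - R(-79) = -13 - 3*(-79) = -13 - 1*(-237) = -13 + 237 = 224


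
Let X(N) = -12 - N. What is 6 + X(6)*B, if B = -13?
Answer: 240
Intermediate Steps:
6 + X(6)*B = 6 + (-12 - 1*6)*(-13) = 6 + (-12 - 6)*(-13) = 6 - 18*(-13) = 6 + 234 = 240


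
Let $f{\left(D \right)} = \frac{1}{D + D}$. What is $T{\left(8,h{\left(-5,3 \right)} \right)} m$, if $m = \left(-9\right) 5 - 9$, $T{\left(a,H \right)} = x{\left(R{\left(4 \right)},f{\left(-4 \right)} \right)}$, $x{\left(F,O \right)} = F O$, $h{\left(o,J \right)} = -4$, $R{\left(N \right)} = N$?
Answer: $27$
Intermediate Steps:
$f{\left(D \right)} = \frac{1}{2 D}$
$T{\left(a,H \right)} = - \frac{1}{2}$ ($T{\left(a,H \right)} = 4 \frac{1}{2 \left(-4\right)} = 4 \cdot \frac{1}{2} \left(- \frac{1}{4}\right) = 4 \left(- \frac{1}{8}\right) = - \frac{1}{2}$)
$m = -54$ ($m = -45 - 9 = -54$)
$T{\left(8,h{\left(-5,3 \right)} \right)} m = \left(- \frac{1}{2}\right) \left(-54\right) = 27$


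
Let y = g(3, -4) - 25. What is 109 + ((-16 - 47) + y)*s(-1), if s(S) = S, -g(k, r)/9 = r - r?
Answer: 197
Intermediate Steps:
g(k, r) = 0 (g(k, r) = -9*(r - r) = -9*0 = 0)
y = -25 (y = 0 - 25 = -25)
109 + ((-16 - 47) + y)*s(-1) = 109 + ((-16 - 47) - 25)*(-1) = 109 + (-63 - 25)*(-1) = 109 - 88*(-1) = 109 + 88 = 197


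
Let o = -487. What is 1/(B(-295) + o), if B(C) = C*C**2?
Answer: -1/25672862 ≈ -3.8952e-8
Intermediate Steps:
B(C) = C**3
1/(B(-295) + o) = 1/((-295)**3 - 487) = 1/(-25672375 - 487) = 1/(-25672862) = -1/25672862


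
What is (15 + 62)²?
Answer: 5929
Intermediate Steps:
(15 + 62)² = 77² = 5929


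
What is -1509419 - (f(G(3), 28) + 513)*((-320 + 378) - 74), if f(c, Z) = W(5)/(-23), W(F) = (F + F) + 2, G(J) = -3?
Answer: -34528045/23 ≈ -1.5012e+6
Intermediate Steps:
W(F) = 2 + 2*F (W(F) = 2*F + 2 = 2 + 2*F)
f(c, Z) = -12/23 (f(c, Z) = (2 + 2*5)/(-23) = (2 + 10)*(-1/23) = 12*(-1/23) = -12/23)
-1509419 - (f(G(3), 28) + 513)*((-320 + 378) - 74) = -1509419 - (-12/23 + 513)*((-320 + 378) - 74) = -1509419 - 11787*(58 - 74)/23 = -1509419 - 11787*(-16)/23 = -1509419 - 1*(-188592/23) = -1509419 + 188592/23 = -34528045/23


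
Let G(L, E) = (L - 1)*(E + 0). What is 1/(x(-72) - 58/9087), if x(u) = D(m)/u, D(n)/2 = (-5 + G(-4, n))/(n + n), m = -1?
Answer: -9087/58 ≈ -156.67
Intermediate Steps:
G(L, E) = E*(-1 + L) (G(L, E) = (-1 + L)*E = E*(-1 + L))
D(n) = (-5 - 5*n)/n (D(n) = 2*((-5 + n*(-1 - 4))/(n + n)) = 2*((-5 + n*(-5))/((2*n))) = 2*((-5 - 5*n)*(1/(2*n))) = 2*((-5 - 5*n)/(2*n)) = (-5 - 5*n)/n)
x(u) = 0 (x(u) = (-5 - 5/(-1))/u = (-5 - 5*(-1))/u = (-5 + 5)/u = 0/u = 0)
1/(x(-72) - 58/9087) = 1/(0 - 58/9087) = 1/(-58/9087) = -9087/58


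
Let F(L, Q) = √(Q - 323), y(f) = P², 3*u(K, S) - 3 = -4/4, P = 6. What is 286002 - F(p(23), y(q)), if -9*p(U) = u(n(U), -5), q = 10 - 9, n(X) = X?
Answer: 286002 - I*√287 ≈ 2.86e+5 - 16.941*I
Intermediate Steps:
u(K, S) = ⅔ (u(K, S) = 1 + (-4/4)/3 = 1 + (-4*¼)/3 = 1 + (⅓)*(-1) = 1 - ⅓ = ⅔)
q = 1
p(U) = -2/27 (p(U) = -⅑*⅔ = -2/27)
y(f) = 36 (y(f) = 6² = 36)
F(L, Q) = √(-323 + Q)
286002 - F(p(23), y(q)) = 286002 - √(-323 + 36) = 286002 - √(-287) = 286002 - I*√287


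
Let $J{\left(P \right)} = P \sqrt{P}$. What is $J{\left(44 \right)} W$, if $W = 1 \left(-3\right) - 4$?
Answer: $- 616 \sqrt{11} \approx -2043.0$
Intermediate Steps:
$W = -7$ ($W = -3 - 4 = -7$)
$J{\left(P \right)} = P^{\frac{3}{2}}$
$J{\left(44 \right)} W = 44^{\frac{3}{2}} \left(-7\right) = 88 \sqrt{11} \left(-7\right) = - 616 \sqrt{11}$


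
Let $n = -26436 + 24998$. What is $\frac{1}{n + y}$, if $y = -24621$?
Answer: $- \frac{1}{26059} \approx -3.8374 \cdot 10^{-5}$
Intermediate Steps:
$n = -1438$
$\frac{1}{n + y} = \frac{1}{-1438 - 24621} = \frac{1}{-26059} = - \frac{1}{26059}$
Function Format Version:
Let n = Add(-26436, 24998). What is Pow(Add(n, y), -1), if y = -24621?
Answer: Rational(-1, 26059) ≈ -3.8374e-5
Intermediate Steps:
n = -1438
Pow(Add(n, y), -1) = Pow(Add(-1438, -24621), -1) = Pow(-26059, -1) = Rational(-1, 26059)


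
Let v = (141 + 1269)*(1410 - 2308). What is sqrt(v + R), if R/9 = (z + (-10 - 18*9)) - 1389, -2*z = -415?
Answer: I*sqrt(5113446)/2 ≈ 1130.6*I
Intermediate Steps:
z = 415/2 (z = -1/2*(-415) = 415/2 ≈ 207.50)
R = -24363/2 (R = 9*((415/2 + (-10 - 18*9)) - 1389) = 9*((415/2 + (-10 - 162)) - 1389) = 9*((415/2 - 172) - 1389) = 9*(71/2 - 1389) = 9*(-2707/2) = -24363/2 ≈ -12182.)
v = -1266180 (v = 1410*(-898) = -1266180)
sqrt(v + R) = sqrt(-1266180 - 24363/2) = sqrt(-2556723/2) = I*sqrt(5113446)/2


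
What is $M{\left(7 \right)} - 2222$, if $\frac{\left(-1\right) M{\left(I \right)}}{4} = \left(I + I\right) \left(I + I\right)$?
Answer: $-3006$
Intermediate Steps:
$M{\left(I \right)} = - 16 I^{2}$ ($M{\left(I \right)} = - 4 \left(I + I\right) \left(I + I\right) = - 4 \cdot 2 I 2 I = - 4 \cdot 4 I^{2} = - 16 I^{2}$)
$M{\left(7 \right)} - 2222 = - 16 \cdot 7^{2} - 2222 = \left(-16\right) 49 - 2222 = -784 - 2222 = -3006$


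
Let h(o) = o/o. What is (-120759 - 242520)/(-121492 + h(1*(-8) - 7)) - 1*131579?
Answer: -5328433670/40497 ≈ -1.3158e+5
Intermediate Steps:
h(o) = 1
(-120759 - 242520)/(-121492 + h(1*(-8) - 7)) - 1*131579 = (-120759 - 242520)/(-121492 + 1) - 1*131579 = -363279/(-121491) - 131579 = -363279*(-1/121491) - 131579 = 121093/40497 - 131579 = -5328433670/40497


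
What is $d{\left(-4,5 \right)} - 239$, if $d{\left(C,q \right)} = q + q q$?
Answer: $-209$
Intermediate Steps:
$d{\left(C,q \right)} = q + q^{2}$
$d{\left(-4,5 \right)} - 239 = 5 \left(1 + 5\right) - 239 = 5 \cdot 6 - 239 = 30 - 239 = -209$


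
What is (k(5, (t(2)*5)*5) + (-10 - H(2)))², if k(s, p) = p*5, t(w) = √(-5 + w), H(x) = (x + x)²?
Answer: (26 - 125*I*√3)² ≈ -46199.0 - 11258.0*I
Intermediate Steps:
H(x) = 4*x² (H(x) = (2*x)² = 4*x²)
k(s, p) = 5*p
(k(5, (t(2)*5)*5) + (-10 - H(2)))² = (5*((√(-5 + 2)*5)*5) + (-10 - 4*2²))² = (5*((√(-3)*5)*5) + (-10 - 4*4))² = (5*(((I*√3)*5)*5) + (-10 - 1*16))² = (5*((5*I*√3)*5) + (-10 - 16))² = (5*(25*I*√3) - 26)² = (125*I*√3 - 26)² = (-26 + 125*I*√3)²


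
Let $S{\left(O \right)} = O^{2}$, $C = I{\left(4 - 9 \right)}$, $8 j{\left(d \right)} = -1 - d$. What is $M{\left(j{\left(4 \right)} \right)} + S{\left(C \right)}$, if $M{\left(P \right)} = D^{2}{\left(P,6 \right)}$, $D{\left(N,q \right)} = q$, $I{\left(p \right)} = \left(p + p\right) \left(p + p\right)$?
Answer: $10036$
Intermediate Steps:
$I{\left(p \right)} = 4 p^{2}$ ($I{\left(p \right)} = 2 p 2 p = 4 p^{2}$)
$j{\left(d \right)} = - \frac{1}{8} - \frac{d}{8}$ ($j{\left(d \right)} = \frac{-1 - d}{8} = - \frac{1}{8} - \frac{d}{8}$)
$C = 100$ ($C = 4 \left(4 - 9\right)^{2} = 4 \left(-5\right)^{2} = 4 \cdot 25 = 100$)
$M{\left(P \right)} = 36$ ($M{\left(P \right)} = 6^{2} = 36$)
$M{\left(j{\left(4 \right)} \right)} + S{\left(C \right)} = 36 + 100^{2} = 36 + 10000 = 10036$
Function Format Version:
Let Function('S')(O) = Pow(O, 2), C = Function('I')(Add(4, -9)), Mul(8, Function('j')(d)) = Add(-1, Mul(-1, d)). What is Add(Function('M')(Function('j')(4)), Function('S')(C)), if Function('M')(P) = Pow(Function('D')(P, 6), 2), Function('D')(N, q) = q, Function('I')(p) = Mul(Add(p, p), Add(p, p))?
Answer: 10036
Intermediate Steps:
Function('I')(p) = Mul(4, Pow(p, 2)) (Function('I')(p) = Mul(Mul(2, p), Mul(2, p)) = Mul(4, Pow(p, 2)))
Function('j')(d) = Add(Rational(-1, 8), Mul(Rational(-1, 8), d)) (Function('j')(d) = Mul(Rational(1, 8), Add(-1, Mul(-1, d))) = Add(Rational(-1, 8), Mul(Rational(-1, 8), d)))
C = 100 (C = Mul(4, Pow(Add(4, -9), 2)) = Mul(4, Pow(-5, 2)) = Mul(4, 25) = 100)
Function('M')(P) = 36 (Function('M')(P) = Pow(6, 2) = 36)
Add(Function('M')(Function('j')(4)), Function('S')(C)) = Add(36, Pow(100, 2)) = Add(36, 10000) = 10036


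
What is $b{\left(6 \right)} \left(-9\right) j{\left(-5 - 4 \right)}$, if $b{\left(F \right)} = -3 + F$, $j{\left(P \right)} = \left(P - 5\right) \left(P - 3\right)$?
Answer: $-4536$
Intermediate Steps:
$j{\left(P \right)} = \left(-5 + P\right) \left(-3 + P\right)$
$b{\left(6 \right)} \left(-9\right) j{\left(-5 - 4 \right)} = \left(-3 + 6\right) \left(-9\right) \left(15 + \left(-5 - 4\right)^{2} - 8 \left(-5 - 4\right)\right) = 3 \left(-9\right) \left(15 + \left(-5 - 4\right)^{2} - 8 \left(-5 - 4\right)\right) = - 27 \left(15 + \left(-9\right)^{2} - -72\right) = - 27 \left(15 + 81 + 72\right) = \left(-27\right) 168 = -4536$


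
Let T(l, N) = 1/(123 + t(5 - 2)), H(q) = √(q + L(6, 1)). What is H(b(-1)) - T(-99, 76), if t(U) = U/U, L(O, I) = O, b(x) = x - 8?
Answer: -1/124 + I*√3 ≈ -0.0080645 + 1.732*I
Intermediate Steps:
b(x) = -8 + x
H(q) = √(6 + q) (H(q) = √(q + 6) = √(6 + q))
t(U) = 1
T(l, N) = 1/124 (T(l, N) = 1/(123 + 1) = 1/124)
H(b(-1)) - T(-99, 76) = √(6 + (-8 - 1)) - 1*1/124 = √(6 - 9) - 1/124 = √(-3) - 1/124 = I*√3 - 1/124 = -1/124 + I*√3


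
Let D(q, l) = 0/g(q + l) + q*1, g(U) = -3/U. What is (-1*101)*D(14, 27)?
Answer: -1414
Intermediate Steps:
D(q, l) = q (D(q, l) = 0/((-3/(q + l))) + q*1 = 0/((-3/(l + q))) + q = 0*(-l/3 - q/3) + q = 0 + q = q)
(-1*101)*D(14, 27) = -1*101*14 = -101*14 = -1414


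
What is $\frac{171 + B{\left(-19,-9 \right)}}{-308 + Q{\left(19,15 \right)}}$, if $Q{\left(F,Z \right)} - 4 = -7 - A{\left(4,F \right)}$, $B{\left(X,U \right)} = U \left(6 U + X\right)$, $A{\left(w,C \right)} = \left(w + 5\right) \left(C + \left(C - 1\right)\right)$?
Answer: $- \frac{9}{7} \approx -1.2857$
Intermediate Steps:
$A{\left(w,C \right)} = \left(-1 + 2 C\right) \left(5 + w\right)$ ($A{\left(w,C \right)} = \left(5 + w\right) \left(C + \left(-1 + C\right)\right) = \left(5 + w\right) \left(-1 + 2 C\right) = \left(-1 + 2 C\right) \left(5 + w\right)$)
$B{\left(X,U \right)} = U \left(X + 6 U\right)$
$Q{\left(F,Z \right)} = 6 - 18 F$ ($Q{\left(F,Z \right)} = 4 - \left(2 - 4 + 10 F + 2 F 4\right) = 4 - \left(-2 + 18 F\right) = 6 - 18 F$)
$\frac{171 + B{\left(-19,-9 \right)}}{-308 + Q{\left(19,15 \right)}} = \frac{171 - 9 \left(-19 + 6 \left(-9\right)\right)}{-308 + \left(6 - 342\right)} = \frac{171 - 9 \left(-19 - 54\right)}{-308 + \left(6 - 342\right)} = \frac{171 - -657}{-308 - 336} = \frac{171 + 657}{-644} = 828 \left(- \frac{1}{644}\right) = - \frac{9}{7}$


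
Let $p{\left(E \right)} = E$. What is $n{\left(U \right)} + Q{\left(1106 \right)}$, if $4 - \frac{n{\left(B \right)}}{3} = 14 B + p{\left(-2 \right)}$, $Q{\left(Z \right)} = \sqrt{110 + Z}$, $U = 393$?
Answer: $-16488 + 8 \sqrt{19} \approx -16453.0$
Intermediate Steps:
$n{\left(B \right)} = 18 - 42 B$ ($n{\left(B \right)} = 12 - 3 \left(14 B - 2\right) = 12 - 3 \left(-2 + 14 B\right) = 12 - \left(-6 + 42 B\right) = 18 - 42 B$)
$n{\left(U \right)} + Q{\left(1106 \right)} = \left(18 - 16506\right) + \sqrt{110 + 1106} = \left(18 - 16506\right) + \sqrt{1216} = -16488 + 8 \sqrt{19}$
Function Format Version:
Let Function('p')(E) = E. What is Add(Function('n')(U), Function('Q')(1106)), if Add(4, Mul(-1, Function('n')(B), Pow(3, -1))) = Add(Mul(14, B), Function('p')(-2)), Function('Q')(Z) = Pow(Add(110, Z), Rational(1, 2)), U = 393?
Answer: Add(-16488, Mul(8, Pow(19, Rational(1, 2)))) ≈ -16453.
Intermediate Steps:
Function('n')(B) = Add(18, Mul(-42, B)) (Function('n')(B) = Add(12, Mul(-3, Add(Mul(14, B), -2))) = Add(12, Mul(-3, Add(-2, Mul(14, B)))) = Add(12, Add(6, Mul(-42, B))) = Add(18, Mul(-42, B)))
Add(Function('n')(U), Function('Q')(1106)) = Add(Add(18, Mul(-42, 393)), Pow(Add(110, 1106), Rational(1, 2))) = Add(Add(18, -16506), Pow(1216, Rational(1, 2))) = Add(-16488, Mul(8, Pow(19, Rational(1, 2))))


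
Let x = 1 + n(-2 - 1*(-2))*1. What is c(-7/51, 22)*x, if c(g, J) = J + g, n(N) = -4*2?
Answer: -7805/51 ≈ -153.04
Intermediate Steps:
n(N) = -8
x = -7 (x = 1 - 8*1 = 1 - 8 = -7)
c(-7/51, 22)*x = (22 - 7/51)*(-7) = (1115/51)*(-7) = -7805/51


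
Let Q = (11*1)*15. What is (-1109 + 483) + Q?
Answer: -461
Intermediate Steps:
Q = 165 (Q = 11*15 = 165)
(-1109 + 483) + Q = (-1109 + 483) + 165 = -626 + 165 = -461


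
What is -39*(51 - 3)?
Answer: -1872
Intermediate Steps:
-39*(51 - 3) = -39*48 = -1872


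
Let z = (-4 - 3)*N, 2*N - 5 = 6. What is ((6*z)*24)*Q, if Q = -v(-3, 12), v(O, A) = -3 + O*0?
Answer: -16632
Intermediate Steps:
N = 11/2 (N = 5/2 + (½)*6 = 5/2 + 3 = 11/2 ≈ 5.5000)
z = -77/2 (z = (-4 - 3)*(11/2) = -7*11/2 = -77/2 ≈ -38.500)
v(O, A) = -3 (v(O, A) = -3 + 0 = -3)
Q = 3 (Q = -1*(-3) = 3)
((6*z)*24)*Q = ((6*(-77/2))*24)*3 = -231*24*3 = -5544*3 = -16632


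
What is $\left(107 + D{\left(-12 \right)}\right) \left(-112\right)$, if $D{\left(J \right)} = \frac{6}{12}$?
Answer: $-12040$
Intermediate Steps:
$D{\left(J \right)} = \frac{1}{2}$ ($D{\left(J \right)} = 6 \cdot \frac{1}{12} = \frac{1}{2}$)
$\left(107 + D{\left(-12 \right)}\right) \left(-112\right) = \left(107 + \frac{1}{2}\right) \left(-112\right) = \frac{215}{2} \left(-112\right) = -12040$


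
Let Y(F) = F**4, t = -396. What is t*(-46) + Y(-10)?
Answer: 28216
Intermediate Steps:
t*(-46) + Y(-10) = -396*(-46) + (-10)**4 = 18216 + 10000 = 28216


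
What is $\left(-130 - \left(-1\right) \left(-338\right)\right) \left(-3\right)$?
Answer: $1404$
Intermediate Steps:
$\left(-130 - \left(-1\right) \left(-338\right)\right) \left(-3\right) = \left(-130 - 338\right) \left(-3\right) = \left(-468\right) \left(-3\right) = 1404$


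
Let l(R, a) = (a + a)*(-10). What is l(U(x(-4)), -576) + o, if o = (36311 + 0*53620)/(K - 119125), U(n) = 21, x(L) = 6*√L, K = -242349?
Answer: 4164144169/361474 ≈ 11520.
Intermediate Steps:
l(R, a) = -20*a (l(R, a) = (2*a)*(-10) = -20*a)
o = -36311/361474 (o = (36311 + 0*53620)/(-242349 - 119125) = (36311 + 0)/(-361474) = 36311*(-1/361474) = -36311/361474 ≈ -0.10045)
l(U(x(-4)), -576) + o = -20*(-576) - 36311/361474 = 11520 - 36311/361474 = 4164144169/361474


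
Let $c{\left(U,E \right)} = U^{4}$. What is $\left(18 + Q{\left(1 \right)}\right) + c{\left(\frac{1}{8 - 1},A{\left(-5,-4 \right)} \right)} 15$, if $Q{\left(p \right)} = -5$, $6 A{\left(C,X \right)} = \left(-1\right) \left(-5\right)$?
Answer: $\frac{31228}{2401} \approx 13.006$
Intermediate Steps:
$A{\left(C,X \right)} = \frac{5}{6}$ ($A{\left(C,X \right)} = \frac{\left(-1\right) \left(-5\right)}{6} = \frac{1}{6} \cdot 5 = \frac{5}{6}$)
$\left(18 + Q{\left(1 \right)}\right) + c{\left(\frac{1}{8 - 1},A{\left(-5,-4 \right)} \right)} 15 = \left(18 - 5\right) + \left(\frac{1}{8 - 1}\right)^{4} \cdot 15 = 13 + \left(\frac{1}{7}\right)^{4} \cdot 15 = 13 + \frac{1}{2401} \cdot 15 = 13 + \frac{15}{2401} = \frac{31228}{2401}$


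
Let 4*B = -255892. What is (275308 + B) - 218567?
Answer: -7232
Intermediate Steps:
B = -63973 (B = (¼)*(-255892) = -63973)
(275308 + B) - 218567 = (275308 - 63973) - 218567 = 211335 - 218567 = -7232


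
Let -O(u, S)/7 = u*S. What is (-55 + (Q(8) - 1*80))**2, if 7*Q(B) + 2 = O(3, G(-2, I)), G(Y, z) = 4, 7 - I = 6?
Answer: 1062961/49 ≈ 21693.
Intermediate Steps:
I = 1 (I = 7 - 1*6 = 7 - 6 = 1)
O(u, S) = -7*S*u (O(u, S) = -7*u*S = -7*S*u)
Q(B) = -86/7 (Q(B) = -2/7 + (-7*4*3)/7 = -2/7 + (1/7)*(-84) = -2/7 - 12 = -86/7)
(-55 + (Q(8) - 1*80))**2 = (-55 + (-86/7 - 1*80))**2 = (-55 + (-86/7 - 80))**2 = (-55 - 646/7)**2 = (-1031/7)**2 = 1062961/49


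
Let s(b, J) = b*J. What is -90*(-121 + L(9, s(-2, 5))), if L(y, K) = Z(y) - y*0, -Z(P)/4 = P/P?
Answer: 11250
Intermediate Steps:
Z(P) = -4 (Z(P) = -4*P/P = -4*1 = -4)
s(b, J) = J*b
L(y, K) = -4 (L(y, K) = -4 - y*0 = -4 - 1*0 = -4 + 0 = -4)
-90*(-121 + L(9, s(-2, 5))) = -90*(-121 - 4) = -90*(-125) = 11250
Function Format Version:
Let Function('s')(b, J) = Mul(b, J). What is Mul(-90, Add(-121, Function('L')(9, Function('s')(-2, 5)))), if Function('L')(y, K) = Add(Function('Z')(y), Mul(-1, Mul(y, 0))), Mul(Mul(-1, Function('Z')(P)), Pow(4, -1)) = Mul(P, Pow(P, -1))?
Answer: 11250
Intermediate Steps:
Function('Z')(P) = -4 (Function('Z')(P) = Mul(-4, Mul(P, Pow(P, -1))) = Mul(-4, 1) = -4)
Function('s')(b, J) = Mul(J, b)
Function('L')(y, K) = -4 (Function('L')(y, K) = Add(-4, Mul(-1, Mul(y, 0))) = Add(-4, Mul(-1, 0)) = Add(-4, 0) = -4)
Mul(-90, Add(-121, Function('L')(9, Function('s')(-2, 5)))) = Mul(-90, Add(-121, -4)) = Mul(-90, -125) = 11250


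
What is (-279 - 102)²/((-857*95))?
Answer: -145161/81415 ≈ -1.7830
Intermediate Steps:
(-279 - 102)²/((-857*95)) = (-381)²/(-81415) = 145161*(-1/81415) = -145161/81415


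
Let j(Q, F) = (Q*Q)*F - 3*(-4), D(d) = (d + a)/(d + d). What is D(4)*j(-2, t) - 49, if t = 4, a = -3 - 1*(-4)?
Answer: -63/2 ≈ -31.500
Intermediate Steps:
a = 1 (a = -3 + 4 = 1)
D(d) = (1 + d)/(2*d) (D(d) = (d + 1)/(d + d) = (1 + d)/((2*d)) = (1 + d)*(1/(2*d)) = (1 + d)/(2*d))
j(Q, F) = 12 + F*Q**2 (j(Q, F) = Q**2*F + 12 = F*Q**2 + 12 = 12 + F*Q**2)
D(4)*j(-2, t) - 49 = ((1/2)*(1 + 4)/4)*(12 + 4*(-2)**2) - 49 = ((1/2)*(1/4)*5)*(12 + 4*4) - 49 = 5*(12 + 16)/8 - 49 = (5/8)*28 - 49 = 35/2 - 49 = -63/2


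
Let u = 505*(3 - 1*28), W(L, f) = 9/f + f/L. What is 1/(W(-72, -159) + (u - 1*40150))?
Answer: -1272/67127063 ≈ -1.8949e-5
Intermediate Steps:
u = -12625 (u = 505*(3 - 28) = 505*(-25) = -12625)
1/(W(-72, -159) + (u - 1*40150)) = 1/((9/(-159) - 159/(-72)) + (-12625 - 1*40150)) = 1/((9*(-1/159) - 159*(-1/72)) + (-12625 - 40150)) = 1/((-3/53 + 53/24) - 52775) = 1/(2737/1272 - 52775) = 1/(-67127063/1272) = -1272/67127063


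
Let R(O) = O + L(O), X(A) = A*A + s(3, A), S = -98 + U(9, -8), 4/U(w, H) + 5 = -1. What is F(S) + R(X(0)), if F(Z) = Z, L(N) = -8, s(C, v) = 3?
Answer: -311/3 ≈ -103.67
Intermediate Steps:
U(w, H) = -2/3 (U(w, H) = 4/(-5 - 1) = 4/(-6) = 4*(-1/6) = -2/3)
S = -296/3 (S = -98 - 2/3 = -296/3 ≈ -98.667)
X(A) = 3 + A**2 (X(A) = A*A + 3 = A**2 + 3 = 3 + A**2)
R(O) = -8 + O (R(O) = O - 8 = -8 + O)
F(S) + R(X(0)) = -296/3 + (-8 + (3 + 0**2)) = -296/3 + (-8 + (3 + 0)) = -296/3 + (-8 + 3) = -296/3 - 5 = -311/3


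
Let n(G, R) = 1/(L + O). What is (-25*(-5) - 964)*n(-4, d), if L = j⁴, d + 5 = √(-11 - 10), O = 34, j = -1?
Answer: -839/35 ≈ -23.971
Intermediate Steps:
d = -5 + I*√21 (d = -5 + √(-11 - 10) = -5 + √(-21) = -5 + I*√21 ≈ -5.0 + 4.5826*I)
L = 1 (L = (-1)⁴ = 1)
n(G, R) = 1/35 (n(G, R) = 1/(1 + 34) = 1/35)
(-25*(-5) - 964)*n(-4, d) = (-25*(-5) - 964)*(1/35) = (125 - 964)*(1/35) = -839*1/35 = -839/35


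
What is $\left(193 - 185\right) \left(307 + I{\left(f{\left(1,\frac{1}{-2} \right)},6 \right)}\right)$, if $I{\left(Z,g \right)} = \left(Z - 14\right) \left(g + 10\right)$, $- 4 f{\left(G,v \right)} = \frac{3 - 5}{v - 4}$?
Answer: $\frac{5848}{9} \approx 649.78$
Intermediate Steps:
$f{\left(G,v \right)} = \frac{1}{2 \left(-4 + v\right)}$ ($f{\left(G,v \right)} = - \frac{\left(3 - 5\right) \frac{1}{v - 4}}{4} = - \frac{\left(-2\right) \frac{1}{-4 + v}}{4} = \frac{1}{2 \left(-4 + v\right)}$)
$I{\left(Z,g \right)} = \left(-14 + Z\right) \left(10 + g\right)$
$\left(193 - 185\right) \left(307 + I{\left(f{\left(1,\frac{1}{-2} \right)},6 \right)}\right) = \left(193 - 185\right) \left(307 + \left(-140 - 84 + 10 \frac{1}{2 \left(-4 + \frac{1}{-2}\right)} + \frac{1}{2 \left(-4 + \frac{1}{-2}\right)} 6\right)\right) = \left(193 - 185\right) \left(307 + \left(-140 - 84 + 10 \frac{1}{2 \left(-4 - \frac{1}{2}\right)} + \frac{1}{2 \left(-4 - \frac{1}{2}\right)} 6\right)\right) = 8 \left(307 + \left(-140 - 84 + 10 \frac{1}{2 \left(- \frac{9}{2}\right)} + \frac{1}{2 \left(- \frac{9}{2}\right)} 6\right)\right) = 8 \left(307 + \left(-140 - 84 + 10 \cdot \frac{1}{2} \left(- \frac{2}{9}\right) + \frac{1}{2} \left(- \frac{2}{9}\right) 6\right)\right) = 8 \left(307 - \frac{2032}{9}\right) = 8 \cdot \frac{731}{9} = \frac{5848}{9}$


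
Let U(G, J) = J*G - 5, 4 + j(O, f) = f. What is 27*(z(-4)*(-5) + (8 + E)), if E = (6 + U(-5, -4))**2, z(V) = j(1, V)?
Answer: 13203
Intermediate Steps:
j(O, f) = -4 + f
U(G, J) = -5 + G*J (U(G, J) = G*J - 5 = -5 + G*J)
z(V) = -4 + V
E = 441 (E = (6 + (-5 - 5*(-4)))**2 = (6 + (-5 + 20))**2 = (6 + 15)**2 = 21**2 = 441)
27*(z(-4)*(-5) + (8 + E)) = 27*((-4 - 4)*(-5) + (8 + 441)) = 27*(-8*(-5) + 449) = 27*(40 + 449) = 27*489 = 13203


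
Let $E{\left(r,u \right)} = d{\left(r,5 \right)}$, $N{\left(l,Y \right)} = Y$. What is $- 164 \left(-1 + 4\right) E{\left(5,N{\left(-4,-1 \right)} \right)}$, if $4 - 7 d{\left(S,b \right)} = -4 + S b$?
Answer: $\frac{8364}{7} \approx 1194.9$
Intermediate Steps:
$d{\left(S,b \right)} = \frac{8}{7} - \frac{S b}{7}$ ($d{\left(S,b \right)} = \frac{4}{7} - \frac{-4 + S b}{7} = \frac{4}{7} - \left(- \frac{4}{7} + \frac{S b}{7}\right) = \frac{8}{7} - \frac{S b}{7}$)
$E{\left(r,u \right)} = \frac{8}{7} - \frac{5 r}{7}$ ($E{\left(r,u \right)} = \frac{8}{7} - \frac{1}{7} r 5 = \frac{8}{7} - \frac{5 r}{7}$)
$- 164 \left(-1 + 4\right) E{\left(5,N{\left(-4,-1 \right)} \right)} = - 164 \left(-1 + 4\right) \left(\frac{8}{7} - \frac{25}{7}\right) = - 164 \cdot 3 \left(\frac{8}{7} - \frac{25}{7}\right) = - 164 \cdot 3 \left(- \frac{17}{7}\right) = \left(-164\right) \left(- \frac{51}{7}\right) = \frac{8364}{7}$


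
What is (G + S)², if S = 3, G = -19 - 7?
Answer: 529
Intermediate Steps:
G = -26
(G + S)² = (-26 + 3)² = (-23)² = 529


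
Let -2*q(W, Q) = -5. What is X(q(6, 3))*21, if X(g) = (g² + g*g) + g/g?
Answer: 567/2 ≈ 283.50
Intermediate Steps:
q(W, Q) = 5/2 (q(W, Q) = -½*(-5) = 5/2)
X(g) = 1 + 2*g² (X(g) = (g² + g²) + 1 = 2*g² + 1 = 1 + 2*g²)
X(q(6, 3))*21 = (1 + 2*(5/2)²)*21 = (1 + 2*(25/4))*21 = (1 + 25/2)*21 = (27/2)*21 = 567/2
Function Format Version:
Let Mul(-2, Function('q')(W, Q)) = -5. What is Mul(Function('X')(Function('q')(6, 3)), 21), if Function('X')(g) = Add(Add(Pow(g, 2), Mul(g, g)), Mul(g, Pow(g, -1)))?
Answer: Rational(567, 2) ≈ 283.50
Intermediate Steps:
Function('q')(W, Q) = Rational(5, 2) (Function('q')(W, Q) = Mul(Rational(-1, 2), -5) = Rational(5, 2))
Function('X')(g) = Add(1, Mul(2, Pow(g, 2))) (Function('X')(g) = Add(Add(Pow(g, 2), Pow(g, 2)), 1) = Add(Mul(2, Pow(g, 2)), 1) = Add(1, Mul(2, Pow(g, 2))))
Mul(Function('X')(Function('q')(6, 3)), 21) = Mul(Add(1, Mul(2, Pow(Rational(5, 2), 2))), 21) = Mul(Add(1, Mul(2, Rational(25, 4))), 21) = Mul(Add(1, Rational(25, 2)), 21) = Mul(Rational(27, 2), 21) = Rational(567, 2)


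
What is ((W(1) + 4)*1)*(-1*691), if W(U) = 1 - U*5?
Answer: 0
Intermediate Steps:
W(U) = 1 - 5*U
((W(1) + 4)*1)*(-1*691) = (((1 - 5*1) + 4)*1)*(-1*691) = (((1 - 5) + 4)*1)*(-691) = ((-4 + 4)*1)*(-691) = (0*1)*(-691) = 0*(-691) = 0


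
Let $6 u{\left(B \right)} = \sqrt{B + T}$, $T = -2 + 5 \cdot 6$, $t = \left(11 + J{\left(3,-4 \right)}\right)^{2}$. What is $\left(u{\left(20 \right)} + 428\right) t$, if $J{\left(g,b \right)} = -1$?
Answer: $42800 + \frac{200 \sqrt{3}}{3} \approx 42916.0$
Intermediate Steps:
$t = 100$ ($t = \left(11 - 1\right)^{2} = 10^{2} = 100$)
$T = 28$ ($T = -2 + 30 = 28$)
$u{\left(B \right)} = \frac{\sqrt{28 + B}}{6}$ ($u{\left(B \right)} = \frac{\sqrt{B + 28}}{6} = \frac{\sqrt{28 + B}}{6}$)
$\left(u{\left(20 \right)} + 428\right) t = \left(\frac{\sqrt{28 + 20}}{6} + 428\right) 100 = \left(\frac{\sqrt{48}}{6} + 428\right) 100 = \left(\frac{4 \sqrt{3}}{6} + 428\right) 100 = \left(\frac{2 \sqrt{3}}{3} + 428\right) 100 = \left(428 + \frac{2 \sqrt{3}}{3}\right) 100 = 42800 + \frac{200 \sqrt{3}}{3}$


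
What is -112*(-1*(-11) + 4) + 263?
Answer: -1417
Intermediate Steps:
-112*(-1*(-11) + 4) + 263 = -112*(11 + 4) + 263 = -112*15 + 263 = -1680 + 263 = -1417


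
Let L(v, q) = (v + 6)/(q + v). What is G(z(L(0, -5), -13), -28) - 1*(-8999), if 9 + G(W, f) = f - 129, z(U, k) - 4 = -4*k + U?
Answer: 8833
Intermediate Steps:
L(v, q) = (6 + v)/(q + v)
z(U, k) = 4 + U - 4*k (z(U, k) = 4 + (-4*k + U) = 4 + (U - 4*k) = 4 + U - 4*k)
G(W, f) = -138 + f (G(W, f) = -9 + (f - 129) = -9 + (-129 + f) = -138 + f)
G(z(L(0, -5), -13), -28) - 1*(-8999) = (-138 - 28) - 1*(-8999) = -166 + 8999 = 8833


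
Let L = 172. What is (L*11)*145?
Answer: 274340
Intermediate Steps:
(L*11)*145 = (172*11)*145 = 1892*145 = 274340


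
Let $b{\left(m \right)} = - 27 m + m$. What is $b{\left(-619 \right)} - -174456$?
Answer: $190550$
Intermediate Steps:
$b{\left(m \right)} = - 26 m$
$b{\left(-619 \right)} - -174456 = \left(-26\right) \left(-619\right) - -174456 = 16094 + 174456 = 190550$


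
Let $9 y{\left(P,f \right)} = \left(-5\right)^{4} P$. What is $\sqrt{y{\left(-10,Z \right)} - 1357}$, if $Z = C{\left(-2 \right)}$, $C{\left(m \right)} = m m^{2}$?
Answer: $\frac{i \sqrt{18463}}{3} \approx 45.293 i$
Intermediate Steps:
$C{\left(m \right)} = m^{3}$
$Z = -8$ ($Z = \left(-2\right)^{3} = -8$)
$y{\left(P,f \right)} = \frac{625 P}{9}$ ($y{\left(P,f \right)} = \frac{\left(-5\right)^{4} P}{9} = \frac{625 P}{9}$)
$\sqrt{y{\left(-10,Z \right)} - 1357} = \sqrt{\frac{625}{9} \left(-10\right) - 1357} = \sqrt{- \frac{6250}{9} - 1357} = \sqrt{- \frac{18463}{9}} = \frac{i \sqrt{18463}}{3}$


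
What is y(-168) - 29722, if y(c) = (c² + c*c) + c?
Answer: 26558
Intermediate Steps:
y(c) = c + 2*c² (y(c) = (c² + c²) + c = 2*c² + c = c + 2*c²)
y(-168) - 29722 = -168*(1 + 2*(-168)) - 29722 = -168*(1 - 336) - 29722 = -168*(-335) - 29722 = 56280 - 29722 = 26558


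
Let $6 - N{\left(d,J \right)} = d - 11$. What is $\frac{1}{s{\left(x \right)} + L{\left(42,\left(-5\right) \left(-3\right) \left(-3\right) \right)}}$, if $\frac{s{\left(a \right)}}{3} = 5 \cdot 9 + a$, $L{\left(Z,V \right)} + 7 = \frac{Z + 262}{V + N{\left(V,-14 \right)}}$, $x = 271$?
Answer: $\frac{17}{16301} \approx 0.0010429$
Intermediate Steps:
$N{\left(d,J \right)} = 17 - d$ ($N{\left(d,J \right)} = 6 - \left(d - 11\right) = 6 - \left(-11 + d\right) = 17 - d$)
$L{\left(Z,V \right)} = \frac{143}{17} + \frac{Z}{17}$ ($L{\left(Z,V \right)} = -7 + \frac{Z + 262}{V - \left(-17 + V\right)} = -7 + \frac{262 + Z}{17} = -7 + \left(262 + Z\right) \frac{1}{17} = -7 + \left(\frac{262}{17} + \frac{Z}{17}\right) = \frac{143}{17} + \frac{Z}{17}$)
$s{\left(a \right)} = 135 + 3 a$ ($s{\left(a \right)} = 3 \left(5 \cdot 9 + a\right) = 3 \left(45 + a\right) = 135 + 3 a$)
$\frac{1}{s{\left(x \right)} + L{\left(42,\left(-5\right) \left(-3\right) \left(-3\right) \right)}} = \frac{1}{\left(135 + 3 \cdot 271\right) + \left(\frac{143}{17} + \frac{1}{17} \cdot 42\right)} = \frac{1}{\left(135 + 813\right) + \left(\frac{143}{17} + \frac{42}{17}\right)} = \frac{1}{948 + \frac{185}{17}} = \frac{1}{\frac{16301}{17}} = \frac{17}{16301}$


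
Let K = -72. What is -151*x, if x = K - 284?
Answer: 53756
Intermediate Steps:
x = -356 (x = -72 - 284 = -356)
-151*x = -151*(-356) = 53756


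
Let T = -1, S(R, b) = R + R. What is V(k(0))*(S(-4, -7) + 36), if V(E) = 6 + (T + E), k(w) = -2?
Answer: 84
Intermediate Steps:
S(R, b) = 2*R
V(E) = 5 + E (V(E) = 6 + (-1 + E) = 5 + E)
V(k(0))*(S(-4, -7) + 36) = (5 - 2)*(2*(-4) + 36) = 3*(-8 + 36) = 3*28 = 84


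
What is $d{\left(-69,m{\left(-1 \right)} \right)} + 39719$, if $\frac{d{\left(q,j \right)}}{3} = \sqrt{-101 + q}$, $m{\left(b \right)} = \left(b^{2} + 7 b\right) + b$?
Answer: $39719 + 3 i \sqrt{170} \approx 39719.0 + 39.115 i$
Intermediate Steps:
$m{\left(b \right)} = b^{2} + 8 b$
$d{\left(q,j \right)} = 3 \sqrt{-101 + q}$
$d{\left(-69,m{\left(-1 \right)} \right)} + 39719 = 3 \sqrt{-101 - 69} + 39719 = 3 \sqrt{-170} + 39719 = 3 i \sqrt{170} + 39719 = 39719 + 3 i \sqrt{170}$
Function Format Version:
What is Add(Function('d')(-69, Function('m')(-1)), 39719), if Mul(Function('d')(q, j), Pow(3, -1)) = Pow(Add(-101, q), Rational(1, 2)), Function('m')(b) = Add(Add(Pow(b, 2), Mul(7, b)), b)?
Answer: Add(39719, Mul(3, I, Pow(170, Rational(1, 2)))) ≈ Add(39719., Mul(39.115, I))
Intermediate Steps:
Function('m')(b) = Add(Pow(b, 2), Mul(8, b))
Function('d')(q, j) = Mul(3, Pow(Add(-101, q), Rational(1, 2)))
Add(Function('d')(-69, Function('m')(-1)), 39719) = Add(Mul(3, Pow(Add(-101, -69), Rational(1, 2))), 39719) = Add(Mul(3, Pow(-170, Rational(1, 2))), 39719) = Add(Mul(3, Mul(I, Pow(170, Rational(1, 2)))), 39719) = Add(Mul(3, I, Pow(170, Rational(1, 2))), 39719) = Add(39719, Mul(3, I, Pow(170, Rational(1, 2))))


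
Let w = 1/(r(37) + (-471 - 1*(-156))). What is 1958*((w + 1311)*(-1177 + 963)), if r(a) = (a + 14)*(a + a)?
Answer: -1900114667000/3459 ≈ -5.4932e+8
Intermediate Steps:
r(a) = 2*a*(14 + a) (r(a) = (14 + a)*(2*a) = 2*a*(14 + a))
w = 1/3459 (w = 1/(2*37*(14 + 37) + (-471 - 1*(-156))) = 1/(2*37*51 + (-471 + 156)) = 1/(3774 - 315) = 1/3459 ≈ 0.00028910)
1958*((w + 1311)*(-1177 + 963)) = 1958*((1/3459 + 1311)*(-1177 + 963)) = 1958*((4534750/3459)*(-214)) = 1958*(-970436500/3459) = -1900114667000/3459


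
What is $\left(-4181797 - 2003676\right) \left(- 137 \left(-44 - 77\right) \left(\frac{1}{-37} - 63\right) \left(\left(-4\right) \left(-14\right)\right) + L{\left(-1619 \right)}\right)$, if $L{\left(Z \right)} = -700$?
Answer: $\frac{13390618032345932}{37} \approx 3.6191 \cdot 10^{14}$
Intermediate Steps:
$\left(-4181797 - 2003676\right) \left(- 137 \left(-44 - 77\right) \left(\frac{1}{-37} - 63\right) \left(\left(-4\right) \left(-14\right)\right) + L{\left(-1619 \right)}\right) = \left(-4181797 - 2003676\right) \left(- 137 \left(-44 - 77\right) \left(\frac{1}{-37} - 63\right) \left(\left(-4\right) \left(-14\right)\right) - 700\right) = - 6185473 \left(- 137 \left(- 121 \left(- \frac{1}{37} - 63\right)\right) 56 - 700\right) = - 6185473 \left(- 137 \left(\left(-121\right) \left(- \frac{2332}{37}\right)\right) 56 - 700\right) = - 6185473 \left(\left(-137\right) \frac{282172}{37} \cdot 56 - 700\right) = - 6185473 \left(\left(- \frac{38657564}{37}\right) 56 - 700\right) = - 6185473 \left(- \frac{2164823584}{37} - 700\right) = \left(-6185473\right) \left(- \frac{2164849484}{37}\right) = \frac{13390618032345932}{37}$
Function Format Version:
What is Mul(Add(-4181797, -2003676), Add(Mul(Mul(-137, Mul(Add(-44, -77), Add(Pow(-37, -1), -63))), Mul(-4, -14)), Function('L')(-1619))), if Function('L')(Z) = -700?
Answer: Rational(13390618032345932, 37) ≈ 3.6191e+14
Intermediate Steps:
Mul(Add(-4181797, -2003676), Add(Mul(Mul(-137, Mul(Add(-44, -77), Add(Pow(-37, -1), -63))), Mul(-4, -14)), Function('L')(-1619))) = Mul(Add(-4181797, -2003676), Add(Mul(Mul(-137, Mul(Add(-44, -77), Add(Pow(-37, -1), -63))), Mul(-4, -14)), -700)) = Mul(-6185473, Add(Mul(Mul(-137, Mul(-121, Add(Rational(-1, 37), -63))), 56), -700)) = Mul(-6185473, Add(Mul(Mul(-137, Mul(-121, Rational(-2332, 37))), 56), -700)) = Mul(-6185473, Add(Mul(Mul(-137, Rational(282172, 37)), 56), -700)) = Mul(-6185473, Add(Mul(Rational(-38657564, 37), 56), -700)) = Mul(-6185473, Add(Rational(-2164823584, 37), -700)) = Mul(-6185473, Rational(-2164849484, 37)) = Rational(13390618032345932, 37)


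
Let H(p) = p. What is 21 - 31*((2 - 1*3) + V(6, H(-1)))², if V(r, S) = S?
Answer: -103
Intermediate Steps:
21 - 31*((2 - 1*3) + V(6, H(-1)))² = 21 - 31*((2 - 1*3) - 1)² = 21 - 31*((2 - 3) - 1)² = 21 - 31*(-1 - 1)² = 21 - 31*(-2)² = 21 - 31*4 = 21 - 124 = -103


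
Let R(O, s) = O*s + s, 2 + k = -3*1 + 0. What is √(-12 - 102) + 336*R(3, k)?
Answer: -6720 + I*√114 ≈ -6720.0 + 10.677*I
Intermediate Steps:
k = -5 (k = -2 + (-3*1 + 0) = -2 + (-3 + 0) = -2 - 3 = -5)
R(O, s) = s + O*s
√(-12 - 102) + 336*R(3, k) = √(-12 - 102) + 336*(-5*(1 + 3)) = √(-114) + 336*(-5*4) = I*√114 + 336*(-20) = I*√114 - 6720 = -6720 + I*√114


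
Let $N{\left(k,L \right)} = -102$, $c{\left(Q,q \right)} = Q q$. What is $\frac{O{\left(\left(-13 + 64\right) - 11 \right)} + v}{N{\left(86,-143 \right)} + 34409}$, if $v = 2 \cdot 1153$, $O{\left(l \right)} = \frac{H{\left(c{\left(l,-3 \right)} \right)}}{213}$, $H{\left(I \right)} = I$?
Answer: $\frac{163686}{2435797} \approx 0.0672$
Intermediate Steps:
$O{\left(l \right)} = - \frac{l}{71}$ ($O{\left(l \right)} = \frac{l \left(-3\right)}{213} = - 3 l \frac{1}{213} = - \frac{l}{71}$)
$v = 2306$
$\frac{O{\left(\left(-13 + 64\right) - 11 \right)} + v}{N{\left(86,-143 \right)} + 34409} = \frac{- \frac{\left(-13 + 64\right) - 11}{71} + 2306}{-102 + 34409} = \frac{- \frac{51 - 11}{71} + 2306}{34307} = \left(\left(- \frac{1}{71}\right) 40 + 2306\right) \frac{1}{34307} = \left(- \frac{40}{71} + 2306\right) \frac{1}{34307} = \frac{163686}{71} \cdot \frac{1}{34307} = \frac{163686}{2435797}$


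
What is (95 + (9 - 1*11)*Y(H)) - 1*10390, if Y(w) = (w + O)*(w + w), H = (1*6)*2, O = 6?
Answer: -11159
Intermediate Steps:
H = 12 (H = 6*2 = 12)
Y(w) = 2*w*(6 + w) (Y(w) = (w + 6)*(w + w) = (6 + w)*(2*w) = 2*w*(6 + w))
(95 + (9 - 1*11)*Y(H)) - 1*10390 = (95 + (9 - 1*11)*(2*12*(6 + 12))) - 1*10390 = (95 + (9 - 11)*(2*12*18)) - 10390 = (95 - 2*432) - 10390 = (95 - 864) - 10390 = -769 - 10390 = -11159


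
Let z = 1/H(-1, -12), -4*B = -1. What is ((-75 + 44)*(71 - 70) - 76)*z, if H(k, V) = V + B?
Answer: 428/47 ≈ 9.1064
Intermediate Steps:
B = ¼ (B = -¼*(-1) = ¼ ≈ 0.25000)
H(k, V) = ¼ + V (H(k, V) = V + ¼ = ¼ + V)
z = -4/47 (z = 1/(¼ - 12) = 1/(-47/4) = -4/47 ≈ -0.085106)
((-75 + 44)*(71 - 70) - 76)*z = ((-75 + 44)*(71 - 70) - 76)*(-4/47) = (-31*1 - 76)*(-4/47) = (-31 - 76)*(-4/47) = -107*(-4/47) = 428/47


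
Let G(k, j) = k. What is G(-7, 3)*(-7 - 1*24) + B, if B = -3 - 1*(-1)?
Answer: 215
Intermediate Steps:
B = -2 (B = -3 + 1 = -2)
G(-7, 3)*(-7 - 1*24) + B = -7*(-7 - 1*24) - 2 = -7*(-7 - 24) - 2 = -7*(-31) - 2 = 217 - 2 = 215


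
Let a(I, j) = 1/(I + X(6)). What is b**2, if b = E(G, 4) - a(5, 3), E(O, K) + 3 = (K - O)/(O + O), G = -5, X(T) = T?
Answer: 192721/12100 ≈ 15.927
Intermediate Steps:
a(I, j) = 1/(6 + I) (a(I, j) = 1/(I + 6) = 1/(6 + I))
E(O, K) = -3 + (K - O)/(2*O) (E(O, K) = -3 + (K - O)/(O + O) = -3 + (K - O)/((2*O)) = -3 + (K - O)*(1/(2*O)) = -3 + (K - O)/(2*O))
b = -439/110 (b = (1/2)*(4 - 7*(-5))/(-5) - 1/(6 + 5) = (1/2)*(-1/5)*(4 + 35) - 1/11 = (1/2)*(-1/5)*39 - 1*1/11 = -39/10 - 1/11 = -439/110 ≈ -3.9909)
b**2 = (-439/110)**2 = 192721/12100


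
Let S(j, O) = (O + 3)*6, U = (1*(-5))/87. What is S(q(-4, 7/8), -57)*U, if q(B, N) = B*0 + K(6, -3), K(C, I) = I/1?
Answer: 540/29 ≈ 18.621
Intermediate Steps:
K(C, I) = I (K(C, I) = I*1 = I)
q(B, N) = -3 (q(B, N) = B*0 - 3 = 0 - 3 = -3)
U = -5/87 (U = -5*1/87 = -5/87 ≈ -0.057471)
S(j, O) = 18 + 6*O (S(j, O) = (3 + O)*6 = 18 + 6*O)
S(q(-4, 7/8), -57)*U = (18 + 6*(-57))*(-5/87) = (18 - 342)*(-5/87) = -324*(-5/87) = 540/29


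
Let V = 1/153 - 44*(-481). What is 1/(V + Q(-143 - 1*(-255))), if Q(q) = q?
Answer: 153/3255229 ≈ 4.7001e-5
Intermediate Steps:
V = 3238093/153 (V = 1/153 + 21164 = 3238093/153 ≈ 21164.)
1/(V + Q(-143 - 1*(-255))) = 1/(3238093/153 + (-143 - 1*(-255))) = 1/(3238093/153 + (-143 + 255)) = 1/(3238093/153 + 112) = 1/(3255229/153) = 153/3255229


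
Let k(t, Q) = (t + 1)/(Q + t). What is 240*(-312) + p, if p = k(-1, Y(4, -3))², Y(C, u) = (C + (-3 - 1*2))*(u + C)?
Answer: -74880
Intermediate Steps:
Y(C, u) = (-5 + C)*(C + u) (Y(C, u) = (C + (-3 - 2))*(C + u) = (C - 5)*(C + u) = (-5 + C)*(C + u))
k(t, Q) = (1 + t)/(Q + t)
p = 0 (p = ((1 - 1)/((4² - 5*4 - 5*(-3) + 4*(-3)) - 1))² = (0/((16 - 20 + 15 - 12) - 1))² = (0/(-1 - 1))² = (0/(-2))² = (-½*0)² = 0² = 0)
240*(-312) + p = 240*(-312) + 0 = -74880 + 0 = -74880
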